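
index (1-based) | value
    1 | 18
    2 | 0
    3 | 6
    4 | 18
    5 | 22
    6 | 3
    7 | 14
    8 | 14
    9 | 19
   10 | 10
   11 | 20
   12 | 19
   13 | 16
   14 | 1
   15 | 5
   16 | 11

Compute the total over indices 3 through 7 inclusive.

Elements at indices 3..7: 6, 18, 22, 3, 14
sum(6, 18, 22, 3, 14) = 63

63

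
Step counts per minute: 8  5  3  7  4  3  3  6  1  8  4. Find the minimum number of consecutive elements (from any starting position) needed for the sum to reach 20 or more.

Extend right; whenever the sum reaches 20, record the length and shrink from the left:
add 8: running sum 8 < 20
add 5: running sum 13 < 20
add 3: running sum 16 < 20
add 7: shortest ending here [8, 5, 3, 7] sum 23, len 4
add 4: shortest ending here [8, 5, 3, 7, 4] sum 27, len 5
add 3: shortest ending here [5, 3, 7, 4, 3] sum 22, len 5
add 3: shortest ending here [3, 7, 4, 3, 3] sum 20, len 5
add 6: shortest ending here [7, 4, 3, 3, 6] sum 23, len 5
add 1: shortest ending here [7, 4, 3, 3, 6, 1] sum 24, len 6
add 8: shortest ending here [3, 3, 6, 1, 8] sum 21, len 5
add 4: shortest ending here [3, 6, 1, 8, 4] sum 22, len 5
Shortest qualifying length: 4.

4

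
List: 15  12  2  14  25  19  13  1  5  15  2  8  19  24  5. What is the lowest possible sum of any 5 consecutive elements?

15 12 2 14 25 → sum 68
12 2 14 25 19 → sum 72
2 14 25 19 13 → sum 73
14 25 19 13 1 → sum 72
25 19 13 1 5 → sum 63
19 13 1 5 15 → sum 53
13 1 5 15 2 → sum 36
1 5 15 2 8 → sum 31
5 15 2 8 19 → sum 49
15 2 8 19 24 → sum 68
2 8 19 24 5 → sum 58
Lowest of these is 31.

31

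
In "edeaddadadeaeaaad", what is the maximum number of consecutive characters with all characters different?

3

add e: [e] len 1
add d: [e, d] len 2
add e (repeat e, move left end past it): [d, e] len 2
add a: [d, e, a] len 3
add d (repeat d, move left end past it): [e, a, d] len 3
add d (repeat d, move left end past it): [d] len 1
add a: [d, a] len 2
add d (repeat d, move left end past it): [a, d] len 2
add a (repeat a, move left end past it): [d, a] len 2
add d (repeat d, move left end past it): [a, d] len 2
add e: [a, d, e] len 3
add a (repeat a, move left end past it): [d, e, a] len 3
add e (repeat e, move left end past it): [a, e] len 2
add a (repeat a, move left end past it): [e, a] len 2
add a (repeat a, move left end past it): [a] len 1
add a (repeat a, move left end past it): [a] len 1
add d: [a, d] len 2
Longest all-distinct length: 3.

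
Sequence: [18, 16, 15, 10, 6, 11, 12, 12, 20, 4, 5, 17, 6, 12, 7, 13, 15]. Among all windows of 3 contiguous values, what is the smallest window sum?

18 16 15 → sum 49
16 15 10 → sum 41
15 10 6 → sum 31
10 6 11 → sum 27
6 11 12 → sum 29
11 12 12 → sum 35
12 12 20 → sum 44
12 20 4 → sum 36
20 4 5 → sum 29
4 5 17 → sum 26
5 17 6 → sum 28
17 6 12 → sum 35
6 12 7 → sum 25
12 7 13 → sum 32
7 13 15 → sum 35
Smallest of these is 25.

25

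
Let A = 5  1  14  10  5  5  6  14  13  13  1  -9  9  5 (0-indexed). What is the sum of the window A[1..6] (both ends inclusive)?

41

Elements at indices 1..6: 1, 14, 10, 5, 5, 6
sum(1, 14, 10, 5, 5, 6) = 41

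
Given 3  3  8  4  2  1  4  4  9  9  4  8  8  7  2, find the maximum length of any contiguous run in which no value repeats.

5

[3] len 1
[3] len 1
[3, 8] len 2
[3, 8, 4] len 3
[3, 8, 4, 2] len 4
[3, 8, 4, 2, 1] len 5
[2, 1, 4] len 3
[4] len 1
[4, 9] len 2
[9] len 1
[9, 4] len 2
[9, 4, 8] len 3
[8] len 1
[8, 7] len 2
[8, 7, 2] len 3
Longest all-distinct length: 5.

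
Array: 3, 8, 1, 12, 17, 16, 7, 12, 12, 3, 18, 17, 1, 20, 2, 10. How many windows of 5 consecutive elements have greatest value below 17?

1

3 8 1 12 17 → max 17
8 1 12 17 16 → max 17
1 12 17 16 7 → max 17
12 17 16 7 12 → max 17
17 16 7 12 12 → max 17
16 7 12 12 3 → max 16  < 17 ✓
7 12 12 3 18 → max 18
12 12 3 18 17 → max 18
12 3 18 17 1 → max 18
3 18 17 1 20 → max 20
18 17 1 20 2 → max 20
17 1 20 2 10 → max 20
1 window satisfy the condition.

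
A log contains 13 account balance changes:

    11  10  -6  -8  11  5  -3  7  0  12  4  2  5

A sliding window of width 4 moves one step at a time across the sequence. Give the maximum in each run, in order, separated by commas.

11, 11, 11, 11, 11, 7, 12, 12, 12, 12

(11, 10, -6, -8) → max 11
(10, -6, -8, 11) → max 11
(-6, -8, 11, 5) → max 11
(-8, 11, 5, -3) → max 11
(11, 5, -3, 7) → max 11
(5, -3, 7, 0) → max 7
(-3, 7, 0, 12) → max 12
(7, 0, 12, 4) → max 12
(0, 12, 4, 2) → max 12
(12, 4, 2, 5) → max 12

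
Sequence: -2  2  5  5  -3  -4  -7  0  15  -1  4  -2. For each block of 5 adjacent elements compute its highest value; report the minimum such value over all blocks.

Each size-5 window and its max:
-2 2 5 5 -3 → max 5
2 5 5 -3 -4 → max 5
5 5 -3 -4 -7 → max 5
5 -3 -4 -7 0 → max 5
-3 -4 -7 0 15 → max 15
-4 -7 0 15 -1 → max 15
-7 0 15 -1 4 → max 15
0 15 -1 4 -2 → max 15
Minimum of these is 5.

5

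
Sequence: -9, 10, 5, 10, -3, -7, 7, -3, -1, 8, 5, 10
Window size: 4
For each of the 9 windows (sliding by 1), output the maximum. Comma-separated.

10, 10, 10, 10, 7, 7, 8, 8, 10

(-9, 10, 5, 10) → max 10
(10, 5, 10, -3) → max 10
(5, 10, -3, -7) → max 10
(10, -3, -7, 7) → max 10
(-3, -7, 7, -3) → max 7
(-7, 7, -3, -1) → max 7
(7, -3, -1, 8) → max 8
(-3, -1, 8, 5) → max 8
(-1, 8, 5, 10) → max 10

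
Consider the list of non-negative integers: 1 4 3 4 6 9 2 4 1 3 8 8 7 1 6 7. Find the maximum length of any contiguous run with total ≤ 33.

[1] sum 1 len 1
[1, 4] sum 5 len 2
[1, 4, 3] sum 8 len 3
[1, 4, 3, 4] sum 12 len 4
[1, 4, 3, 4, 6] sum 18 len 5
[1, 4, 3, 4, 6, 9] sum 27 len 6
[1, 4, 3, 4, 6, 9, 2] sum 29 len 7
[1, 4, 3, 4, 6, 9, 2, 4] sum 33 len 8
[4, 3, 4, 6, 9, 2, 4, 1] sum 33 len 8
[3, 4, 6, 9, 2, 4, 1, 3] sum 32 len 8
[6, 9, 2, 4, 1, 3, 8] sum 33 len 7
[2, 4, 1, 3, 8, 8] sum 26 len 6
[2, 4, 1, 3, 8, 8, 7] sum 33 len 7
[4, 1, 3, 8, 8, 7, 1] sum 32 len 7
[3, 8, 8, 7, 1, 6] sum 33 len 6
[8, 7, 1, 6, 7] sum 29 len 5
Longest length seen: 8.

8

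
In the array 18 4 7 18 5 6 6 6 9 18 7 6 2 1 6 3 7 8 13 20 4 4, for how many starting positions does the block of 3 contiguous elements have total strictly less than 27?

18 4 7 → sum 29
4 7 18 → sum 29
7 18 5 → sum 30
18 5 6 → sum 29
5 6 6 → sum 17  < 27 ✓
6 6 6 → sum 18  < 27 ✓
6 6 9 → sum 21  < 27 ✓
6 9 18 → sum 33
9 18 7 → sum 34
18 7 6 → sum 31
7 6 2 → sum 15  < 27 ✓
6 2 1 → sum 9  < 27 ✓
2 1 6 → sum 9  < 27 ✓
1 6 3 → sum 10  < 27 ✓
6 3 7 → sum 16  < 27 ✓
3 7 8 → sum 18  < 27 ✓
7 8 13 → sum 28
8 13 20 → sum 41
13 20 4 → sum 37
20 4 4 → sum 28
9 windows satisfy the condition.

9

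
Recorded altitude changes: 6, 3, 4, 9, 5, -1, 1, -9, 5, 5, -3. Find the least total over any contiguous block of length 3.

Each size-3 window and its sum:
[6, 3, 4] → sum 13
[3, 4, 9] → sum 16
[4, 9, 5] → sum 18
[9, 5, -1] → sum 13
[5, -1, 1] → sum 5
[-1, 1, -9] → sum -9
[1, -9, 5] → sum -3
[-9, 5, 5] → sum 1
[5, 5, -3] → sum 7
Least of these is -9.

-9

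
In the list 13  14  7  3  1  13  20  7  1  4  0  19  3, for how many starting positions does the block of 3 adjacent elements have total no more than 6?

1

(13, 14, 7) → sum 34
(14, 7, 3) → sum 24
(7, 3, 1) → sum 11
(3, 1, 13) → sum 17
(1, 13, 20) → sum 34
(13, 20, 7) → sum 40
(20, 7, 1) → sum 28
(7, 1, 4) → sum 12
(1, 4, 0) → sum 5  ≤ 6 ✓
(4, 0, 19) → sum 23
(0, 19, 3) → sum 22
1 window satisfy the condition.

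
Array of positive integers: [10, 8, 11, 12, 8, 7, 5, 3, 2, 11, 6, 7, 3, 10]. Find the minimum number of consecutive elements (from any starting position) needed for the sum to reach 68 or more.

add 10: running sum 10 < 68
add 8: running sum 18 < 68
add 11: running sum 29 < 68
add 12: running sum 41 < 68
add 8: running sum 49 < 68
add 7: running sum 56 < 68
add 5: running sum 61 < 68
add 3: running sum 64 < 68
add 2: running sum 66 < 68
add 11: shortest ending here [10, 8, 11, 12, 8, 7, 5, 3, 2, 11] sum 77, len 10
add 6: shortest ending here [8, 11, 12, 8, 7, 5, 3, 2, 11, 6] sum 73, len 10
add 7: shortest ending here [11, 12, 8, 7, 5, 3, 2, 11, 6, 7] sum 72, len 10
add 3: shortest ending here [11, 12, 8, 7, 5, 3, 2, 11, 6, 7, 3] sum 75, len 11
add 10: shortest ending here [12, 8, 7, 5, 3, 2, 11, 6, 7, 3, 10] sum 74, len 11
Shortest qualifying length: 10.

10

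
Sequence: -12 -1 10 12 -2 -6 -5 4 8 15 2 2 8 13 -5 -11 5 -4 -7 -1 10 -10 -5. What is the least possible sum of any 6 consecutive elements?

-23

Window sums for each of the 18 positions:
[-12, -1, 10, 12, -2, -6] → sum 1
[-1, 10, 12, -2, -6, -5] → sum 8
[10, 12, -2, -6, -5, 4] → sum 13
[12, -2, -6, -5, 4, 8] → sum 11
[-2, -6, -5, 4, 8, 15] → sum 14
[-6, -5, 4, 8, 15, 2] → sum 18
[-5, 4, 8, 15, 2, 2] → sum 26
[4, 8, 15, 2, 2, 8] → sum 39
[8, 15, 2, 2, 8, 13] → sum 48
[15, 2, 2, 8, 13, -5] → sum 35
[2, 2, 8, 13, -5, -11] → sum 9
[2, 8, 13, -5, -11, 5] → sum 12
[8, 13, -5, -11, 5, -4] → sum 6
[13, -5, -11, 5, -4, -7] → sum -9
[-5, -11, 5, -4, -7, -1] → sum -23
[-11, 5, -4, -7, -1, 10] → sum -8
[5, -4, -7, -1, 10, -10] → sum -7
[-4, -7, -1, 10, -10, -5] → sum -17
Least of these is -23.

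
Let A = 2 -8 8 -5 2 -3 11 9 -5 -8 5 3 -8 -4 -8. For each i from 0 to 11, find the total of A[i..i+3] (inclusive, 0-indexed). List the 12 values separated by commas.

Sliding a size-4 window across the 15 values:
2 -8 8 -5 → sum -3
-8 8 -5 2 → sum -3
8 -5 2 -3 → sum 2
-5 2 -3 11 → sum 5
2 -3 11 9 → sum 19
-3 11 9 -5 → sum 12
11 9 -5 -8 → sum 7
9 -5 -8 5 → sum 1
-5 -8 5 3 → sum -5
-8 5 3 -8 → sum -8
5 3 -8 -4 → sum -4
3 -8 -4 -8 → sum -17

-3, -3, 2, 5, 19, 12, 7, 1, -5, -8, -4, -17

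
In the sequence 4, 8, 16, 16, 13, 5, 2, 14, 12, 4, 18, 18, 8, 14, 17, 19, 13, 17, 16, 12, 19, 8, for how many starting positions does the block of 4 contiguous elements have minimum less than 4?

4 8 16 16 → min 4
8 16 16 13 → min 8
16 16 13 5 → min 5
16 13 5 2 → min 2  < 4 ✓
13 5 2 14 → min 2  < 4 ✓
5 2 14 12 → min 2  < 4 ✓
2 14 12 4 → min 2  < 4 ✓
14 12 4 18 → min 4
12 4 18 18 → min 4
4 18 18 8 → min 4
18 18 8 14 → min 8
18 8 14 17 → min 8
8 14 17 19 → min 8
14 17 19 13 → min 13
17 19 13 17 → min 13
19 13 17 16 → min 13
13 17 16 12 → min 12
17 16 12 19 → min 12
16 12 19 8 → min 8
4 windows satisfy the condition.

4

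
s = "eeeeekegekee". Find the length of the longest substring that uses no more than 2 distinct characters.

7

Extend right; when distinct count exceeds 2, shrink from the left:
[e] 1 distinct, len 1
[e, e] 1 distinct, len 2
[e, e, e] 1 distinct, len 3
[e, e, e, e] 1 distinct, len 4
[e, e, e, e, e] 1 distinct, len 5
[e, e, e, e, e, k] 2 distinct, len 6
[e, e, e, e, e, k, e] 2 distinct, len 7
[e, g] 2 distinct, len 2
[e, g, e] 2 distinct, len 3
[e, k] 2 distinct, len 2
[e, k, e] 2 distinct, len 3
[e, k, e, e] 2 distinct, len 4
Longest length with ≤2 distinct: 7.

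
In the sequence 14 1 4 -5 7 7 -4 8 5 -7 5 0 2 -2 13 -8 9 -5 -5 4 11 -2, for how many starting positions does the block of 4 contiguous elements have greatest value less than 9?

(14, 1, 4, -5) → max 14
(1, 4, -5, 7) → max 7  < 9 ✓
(4, -5, 7, 7) → max 7  < 9 ✓
(-5, 7, 7, -4) → max 7  < 9 ✓
(7, 7, -4, 8) → max 8  < 9 ✓
(7, -4, 8, 5) → max 8  < 9 ✓
(-4, 8, 5, -7) → max 8  < 9 ✓
(8, 5, -7, 5) → max 8  < 9 ✓
(5, -7, 5, 0) → max 5  < 9 ✓
(-7, 5, 0, 2) → max 5  < 9 ✓
(5, 0, 2, -2) → max 5  < 9 ✓
(0, 2, -2, 13) → max 13
(2, -2, 13, -8) → max 13
(-2, 13, -8, 9) → max 13
(13, -8, 9, -5) → max 13
(-8, 9, -5, -5) → max 9
(9, -5, -5, 4) → max 9
(-5, -5, 4, 11) → max 11
(-5, 4, 11, -2) → max 11
10 windows satisfy the condition.

10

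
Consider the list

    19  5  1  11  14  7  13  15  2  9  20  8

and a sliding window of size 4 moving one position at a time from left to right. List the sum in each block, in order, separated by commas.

[19, 5, 1, 11] → sum 36
[5, 1, 11, 14] → sum 31
[1, 11, 14, 7] → sum 33
[11, 14, 7, 13] → sum 45
[14, 7, 13, 15] → sum 49
[7, 13, 15, 2] → sum 37
[13, 15, 2, 9] → sum 39
[15, 2, 9, 20] → sum 46
[2, 9, 20, 8] → sum 39

36, 31, 33, 45, 49, 37, 39, 46, 39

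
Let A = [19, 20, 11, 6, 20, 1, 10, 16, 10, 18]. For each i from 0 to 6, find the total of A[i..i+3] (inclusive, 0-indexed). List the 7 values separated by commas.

56, 57, 38, 37, 47, 37, 54

(19, 20, 11, 6) → sum 56
(20, 11, 6, 20) → sum 57
(11, 6, 20, 1) → sum 38
(6, 20, 1, 10) → sum 37
(20, 1, 10, 16) → sum 47
(1, 10, 16, 10) → sum 37
(10, 16, 10, 18) → sum 54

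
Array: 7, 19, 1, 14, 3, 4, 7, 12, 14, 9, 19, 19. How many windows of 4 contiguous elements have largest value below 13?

1

7 19 1 14 → max 19
19 1 14 3 → max 19
1 14 3 4 → max 14
14 3 4 7 → max 14
3 4 7 12 → max 12  < 13 ✓
4 7 12 14 → max 14
7 12 14 9 → max 14
12 14 9 19 → max 19
14 9 19 19 → max 19
1 window satisfy the condition.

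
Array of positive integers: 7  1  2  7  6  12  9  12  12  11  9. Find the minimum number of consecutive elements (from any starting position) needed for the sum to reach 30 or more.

3

Extend right; whenever the sum reaches 30, record the length and shrink from the left:
add 7: running sum 7 < 30
add 1: running sum 8 < 30
add 2: running sum 10 < 30
add 7: running sum 17 < 30
add 6: running sum 23 < 30
add 12: shortest ending here [7, 1, 2, 7, 6, 12] sum 35, len 6
add 9: shortest ending here [7, 6, 12, 9] sum 34, len 4
add 12: shortest ending here [12, 9, 12] sum 33, len 3
add 12: shortest ending here [9, 12, 12] sum 33, len 3
add 11: shortest ending here [12, 12, 11] sum 35, len 3
add 9: shortest ending here [12, 11, 9] sum 32, len 3
Shortest qualifying length: 3.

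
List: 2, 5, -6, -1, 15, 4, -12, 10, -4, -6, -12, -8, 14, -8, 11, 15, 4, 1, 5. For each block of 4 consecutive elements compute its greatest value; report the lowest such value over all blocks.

Each size-4 window and its max:
[2, 5, -6, -1] → max 5
[5, -6, -1, 15] → max 15
[-6, -1, 15, 4] → max 15
[-1, 15, 4, -12] → max 15
[15, 4, -12, 10] → max 15
[4, -12, 10, -4] → max 10
[-12, 10, -4, -6] → max 10
[10, -4, -6, -12] → max 10
[-4, -6, -12, -8] → max -4
[-6, -12, -8, 14] → max 14
[-12, -8, 14, -8] → max 14
[-8, 14, -8, 11] → max 14
[14, -8, 11, 15] → max 15
[-8, 11, 15, 4] → max 15
[11, 15, 4, 1] → max 15
[15, 4, 1, 5] → max 15
Lowest of these is -4.

-4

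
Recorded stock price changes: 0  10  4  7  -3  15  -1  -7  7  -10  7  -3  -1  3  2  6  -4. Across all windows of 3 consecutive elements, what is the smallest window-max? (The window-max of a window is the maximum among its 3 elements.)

(0, 10, 4) → max 10
(10, 4, 7) → max 10
(4, 7, -3) → max 7
(7, -3, 15) → max 15
(-3, 15, -1) → max 15
(15, -1, -7) → max 15
(-1, -7, 7) → max 7
(-7, 7, -10) → max 7
(7, -10, 7) → max 7
(-10, 7, -3) → max 7
(7, -3, -1) → max 7
(-3, -1, 3) → max 3
(-1, 3, 2) → max 3
(3, 2, 6) → max 6
(2, 6, -4) → max 6
Smallest of these is 3.

3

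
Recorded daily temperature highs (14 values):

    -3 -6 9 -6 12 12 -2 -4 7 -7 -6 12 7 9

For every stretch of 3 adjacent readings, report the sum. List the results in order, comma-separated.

(-3, -6, 9) → sum 0
(-6, 9, -6) → sum -3
(9, -6, 12) → sum 15
(-6, 12, 12) → sum 18
(12, 12, -2) → sum 22
(12, -2, -4) → sum 6
(-2, -4, 7) → sum 1
(-4, 7, -7) → sum -4
(7, -7, -6) → sum -6
(-7, -6, 12) → sum -1
(-6, 12, 7) → sum 13
(12, 7, 9) → sum 28

0, -3, 15, 18, 22, 6, 1, -4, -6, -1, 13, 28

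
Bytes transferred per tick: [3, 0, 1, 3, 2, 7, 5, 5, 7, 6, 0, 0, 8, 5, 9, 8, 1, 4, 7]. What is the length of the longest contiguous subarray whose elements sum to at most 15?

Extend to the right; shrink from the left whenever the sum exceeds 15:
add 3: [3] sum 3, len 1
add 0: [3, 0] sum 3, len 2
add 1: [3, 0, 1] sum 4, len 3
add 3: [3, 0, 1, 3] sum 7, len 4
add 2: [3, 0, 1, 3, 2] sum 9, len 5
add 7: [0, 1, 3, 2, 7] sum 13, len 5
add 5: [2, 7, 5] sum 14, len 3
add 5: [5, 5] sum 10, len 2
add 7: [5, 7] sum 12, len 2
add 6: [7, 6] sum 13, len 2
add 0: [7, 6, 0] sum 13, len 3
add 0: [7, 6, 0, 0] sum 13, len 4
add 8: [6, 0, 0, 8] sum 14, len 4
add 5: [0, 0, 8, 5] sum 13, len 4
add 9: [5, 9] sum 14, len 2
add 8: [8] sum 8, len 1
add 1: [8, 1] sum 9, len 2
add 4: [8, 1, 4] sum 13, len 3
add 7: [1, 4, 7] sum 12, len 3
Longest length seen: 5.

5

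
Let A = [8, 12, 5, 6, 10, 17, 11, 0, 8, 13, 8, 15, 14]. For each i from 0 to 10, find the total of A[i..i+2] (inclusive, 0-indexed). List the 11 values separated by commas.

8 12 5 → sum 25
12 5 6 → sum 23
5 6 10 → sum 21
6 10 17 → sum 33
10 17 11 → sum 38
17 11 0 → sum 28
11 0 8 → sum 19
0 8 13 → sum 21
8 13 8 → sum 29
13 8 15 → sum 36
8 15 14 → sum 37

25, 23, 21, 33, 38, 28, 19, 21, 29, 36, 37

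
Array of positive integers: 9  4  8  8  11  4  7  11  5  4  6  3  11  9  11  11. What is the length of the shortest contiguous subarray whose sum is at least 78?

add 9: running sum 9 < 78
add 4: running sum 13 < 78
add 8: running sum 21 < 78
add 8: running sum 29 < 78
add 11: running sum 40 < 78
add 4: running sum 44 < 78
add 7: running sum 51 < 78
add 11: running sum 62 < 78
add 5: running sum 67 < 78
add 4: running sum 71 < 78
add 6: running sum 77 < 78
end 11: [9, 4, 8, 8, 11, 4, 7, 11, 5, 4, 6, 3] sum 80, len 12
end 12: [8, 8, 11, 4, 7, 11, 5, 4, 6, 3, 11] sum 78, len 11
end 13: [8, 11, 4, 7, 11, 5, 4, 6, 3, 11, 9] sum 79, len 11
end 14: [11, 4, 7, 11, 5, 4, 6, 3, 11, 9, 11] sum 82, len 11
end 15: [7, 11, 5, 4, 6, 3, 11, 9, 11, 11] sum 78, len 10
Shortest qualifying length: 10.

10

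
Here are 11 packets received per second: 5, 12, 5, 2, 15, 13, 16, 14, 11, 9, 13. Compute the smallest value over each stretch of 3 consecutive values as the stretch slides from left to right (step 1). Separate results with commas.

5, 2, 2, 2, 13, 13, 11, 9, 9

5 12 5 → min 5
12 5 2 → min 2
5 2 15 → min 2
2 15 13 → min 2
15 13 16 → min 13
13 16 14 → min 13
16 14 11 → min 11
14 11 9 → min 9
11 9 13 → min 9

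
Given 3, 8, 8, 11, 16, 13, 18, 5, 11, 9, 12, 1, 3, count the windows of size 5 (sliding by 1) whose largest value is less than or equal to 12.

[3, 8, 8, 11, 16] → max 16
[8, 8, 11, 16, 13] → max 16
[8, 11, 16, 13, 18] → max 18
[11, 16, 13, 18, 5] → max 18
[16, 13, 18, 5, 11] → max 18
[13, 18, 5, 11, 9] → max 18
[18, 5, 11, 9, 12] → max 18
[5, 11, 9, 12, 1] → max 12  ≤ 12 ✓
[11, 9, 12, 1, 3] → max 12  ≤ 12 ✓
2 windows satisfy the condition.

2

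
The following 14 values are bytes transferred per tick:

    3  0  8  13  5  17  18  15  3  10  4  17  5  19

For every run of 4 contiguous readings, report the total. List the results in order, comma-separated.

3 0 8 13 → sum 24
0 8 13 5 → sum 26
8 13 5 17 → sum 43
13 5 17 18 → sum 53
5 17 18 15 → sum 55
17 18 15 3 → sum 53
18 15 3 10 → sum 46
15 3 10 4 → sum 32
3 10 4 17 → sum 34
10 4 17 5 → sum 36
4 17 5 19 → sum 45

24, 26, 43, 53, 55, 53, 46, 32, 34, 36, 45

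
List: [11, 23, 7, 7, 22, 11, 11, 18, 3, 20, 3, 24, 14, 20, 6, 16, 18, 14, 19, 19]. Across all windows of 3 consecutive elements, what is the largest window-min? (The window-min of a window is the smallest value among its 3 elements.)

14

(11, 23, 7) → min 7
(23, 7, 7) → min 7
(7, 7, 22) → min 7
(7, 22, 11) → min 7
(22, 11, 11) → min 11
(11, 11, 18) → min 11
(11, 18, 3) → min 3
(18, 3, 20) → min 3
(3, 20, 3) → min 3
(20, 3, 24) → min 3
(3, 24, 14) → min 3
(24, 14, 20) → min 14
(14, 20, 6) → min 6
(20, 6, 16) → min 6
(6, 16, 18) → min 6
(16, 18, 14) → min 14
(18, 14, 19) → min 14
(14, 19, 19) → min 14
Largest of these is 14.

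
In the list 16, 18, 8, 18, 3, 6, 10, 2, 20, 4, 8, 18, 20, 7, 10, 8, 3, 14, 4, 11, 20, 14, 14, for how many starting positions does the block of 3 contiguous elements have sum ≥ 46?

2

(16, 18, 8) → sum 42
(18, 8, 18) → sum 44
(8, 18, 3) → sum 29
(18, 3, 6) → sum 27
(3, 6, 10) → sum 19
(6, 10, 2) → sum 18
(10, 2, 20) → sum 32
(2, 20, 4) → sum 26
(20, 4, 8) → sum 32
(4, 8, 18) → sum 30
(8, 18, 20) → sum 46  ≥ 46 ✓
(18, 20, 7) → sum 45
(20, 7, 10) → sum 37
(7, 10, 8) → sum 25
(10, 8, 3) → sum 21
(8, 3, 14) → sum 25
(3, 14, 4) → sum 21
(14, 4, 11) → sum 29
(4, 11, 20) → sum 35
(11, 20, 14) → sum 45
(20, 14, 14) → sum 48  ≥ 46 ✓
2 windows satisfy the condition.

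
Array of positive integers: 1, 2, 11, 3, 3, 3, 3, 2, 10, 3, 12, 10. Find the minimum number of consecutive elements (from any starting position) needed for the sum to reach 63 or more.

add 1: running sum 1 < 63
add 2: running sum 3 < 63
add 11: running sum 14 < 63
add 3: running sum 17 < 63
add 3: running sum 20 < 63
add 3: running sum 23 < 63
add 3: running sum 26 < 63
add 2: running sum 28 < 63
add 10: running sum 38 < 63
add 3: running sum 41 < 63
add 12: running sum 53 < 63
add 10: shortest ending here [1, 2, 11, 3, 3, 3, 3, 2, 10, 3, 12, 10] sum 63, len 12
Shortest qualifying length: 12.

12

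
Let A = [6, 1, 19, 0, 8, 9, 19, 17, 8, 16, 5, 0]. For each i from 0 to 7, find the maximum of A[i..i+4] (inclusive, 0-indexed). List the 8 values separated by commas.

19, 19, 19, 19, 19, 19, 19, 17

6 1 19 0 8 → max 19
1 19 0 8 9 → max 19
19 0 8 9 19 → max 19
0 8 9 19 17 → max 19
8 9 19 17 8 → max 19
9 19 17 8 16 → max 19
19 17 8 16 5 → max 19
17 8 16 5 0 → max 17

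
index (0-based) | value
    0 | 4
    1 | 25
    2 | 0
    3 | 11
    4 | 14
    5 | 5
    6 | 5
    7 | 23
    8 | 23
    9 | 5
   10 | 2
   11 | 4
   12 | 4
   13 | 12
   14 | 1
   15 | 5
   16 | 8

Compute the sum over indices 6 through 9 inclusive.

Elements at indices 6..9: 5, 23, 23, 5
sum(5, 23, 23, 5) = 56

56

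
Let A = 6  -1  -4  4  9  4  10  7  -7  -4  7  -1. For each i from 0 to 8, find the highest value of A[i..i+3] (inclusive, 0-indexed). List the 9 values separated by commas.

6, 9, 9, 10, 10, 10, 10, 7, 7

[6, -1, -4, 4] → max 6
[-1, -4, 4, 9] → max 9
[-4, 4, 9, 4] → max 9
[4, 9, 4, 10] → max 10
[9, 4, 10, 7] → max 10
[4, 10, 7, -7] → max 10
[10, 7, -7, -4] → max 10
[7, -7, -4, 7] → max 7
[-7, -4, 7, -1] → max 7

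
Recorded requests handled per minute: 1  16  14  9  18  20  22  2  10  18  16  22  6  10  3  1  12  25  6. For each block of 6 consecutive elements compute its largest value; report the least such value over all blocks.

20

1 16 14 9 18 20 → max 20
16 14 9 18 20 22 → max 22
14 9 18 20 22 2 → max 22
9 18 20 22 2 10 → max 22
18 20 22 2 10 18 → max 22
20 22 2 10 18 16 → max 22
22 2 10 18 16 22 → max 22
2 10 18 16 22 6 → max 22
10 18 16 22 6 10 → max 22
18 16 22 6 10 3 → max 22
16 22 6 10 3 1 → max 22
22 6 10 3 1 12 → max 22
6 10 3 1 12 25 → max 25
10 3 1 12 25 6 → max 25
Least of these is 20.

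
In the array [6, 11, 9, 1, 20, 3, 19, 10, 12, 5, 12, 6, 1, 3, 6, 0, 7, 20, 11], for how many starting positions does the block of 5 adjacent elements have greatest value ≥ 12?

6 11 9 1 20 → max 20  ≥ 12 ✓
11 9 1 20 3 → max 20  ≥ 12 ✓
9 1 20 3 19 → max 20  ≥ 12 ✓
1 20 3 19 10 → max 20  ≥ 12 ✓
20 3 19 10 12 → max 20  ≥ 12 ✓
3 19 10 12 5 → max 19  ≥ 12 ✓
19 10 12 5 12 → max 19  ≥ 12 ✓
10 12 5 12 6 → max 12  ≥ 12 ✓
12 5 12 6 1 → max 12  ≥ 12 ✓
5 12 6 1 3 → max 12  ≥ 12 ✓
12 6 1 3 6 → max 12  ≥ 12 ✓
6 1 3 6 0 → max 6
1 3 6 0 7 → max 7
3 6 0 7 20 → max 20  ≥ 12 ✓
6 0 7 20 11 → max 20  ≥ 12 ✓
13 windows satisfy the condition.

13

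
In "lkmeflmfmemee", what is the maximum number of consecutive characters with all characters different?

[l] len 1
[l, k] len 2
[l, k, m] len 3
[l, k, m, e] len 4
[l, k, m, e, f] len 5
[k, m, e, f, l] len 5
[e, f, l, m] len 4
[l, m, f] len 3
[f, m] len 2
[f, m, e] len 3
[e, m] len 2
[m, e] len 2
[e] len 1
Longest all-distinct length: 5.

5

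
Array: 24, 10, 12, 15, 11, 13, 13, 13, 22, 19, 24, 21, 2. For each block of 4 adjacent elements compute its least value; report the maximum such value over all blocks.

(24, 10, 12, 15) → min 10
(10, 12, 15, 11) → min 10
(12, 15, 11, 13) → min 11
(15, 11, 13, 13) → min 11
(11, 13, 13, 13) → min 11
(13, 13, 13, 22) → min 13
(13, 13, 22, 19) → min 13
(13, 22, 19, 24) → min 13
(22, 19, 24, 21) → min 19
(19, 24, 21, 2) → min 2
Maximum of these is 19.

19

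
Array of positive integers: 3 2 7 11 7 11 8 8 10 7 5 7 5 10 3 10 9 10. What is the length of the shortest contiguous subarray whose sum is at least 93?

12

Extend right; whenever the sum reaches 93, record the length and shrink from the left:
add 3: running sum 3 < 93
add 2: running sum 5 < 93
add 7: running sum 12 < 93
add 11: running sum 23 < 93
add 7: running sum 30 < 93
add 11: running sum 41 < 93
add 8: running sum 49 < 93
add 8: running sum 57 < 93
add 10: running sum 67 < 93
add 7: running sum 74 < 93
add 5: running sum 79 < 93
add 7: running sum 86 < 93
add 5: running sum 91 < 93
add 10: shortest ending here [7, 11, 7, 11, 8, 8, 10, 7, 5, 7, 5, 10] sum 96, len 12
add 3: shortest ending here [7, 11, 7, 11, 8, 8, 10, 7, 5, 7, 5, 10, 3] sum 99, len 13
add 10: shortest ending here [11, 7, 11, 8, 8, 10, 7, 5, 7, 5, 10, 3, 10] sum 102, len 13
add 9: shortest ending here [11, 8, 8, 10, 7, 5, 7, 5, 10, 3, 10, 9] sum 93, len 12
add 10: shortest ending here [11, 8, 8, 10, 7, 5, 7, 5, 10, 3, 10, 9, 10] sum 103, len 13
Shortest qualifying length: 12.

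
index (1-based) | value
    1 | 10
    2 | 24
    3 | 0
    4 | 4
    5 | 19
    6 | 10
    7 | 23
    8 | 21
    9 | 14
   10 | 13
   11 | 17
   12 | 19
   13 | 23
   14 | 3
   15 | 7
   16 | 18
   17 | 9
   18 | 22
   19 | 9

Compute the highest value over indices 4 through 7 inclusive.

Elements at indices 4..7: 4, 19, 10, 23
max(4, 19, 10, 23) = 23

23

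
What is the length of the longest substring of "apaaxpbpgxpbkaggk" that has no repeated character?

6

[a] len 1
[a, p] len 2
[p, a] len 2
[a] len 1
[a, x] len 2
[a, x, p] len 3
[a, x, p, b] len 4
[b, p] len 2
[b, p, g] len 3
[b, p, g, x] len 4
[g, x, p] len 3
[g, x, p, b] len 4
[g, x, p, b, k] len 5
[g, x, p, b, k, a] len 6
[x, p, b, k, a, g] len 6
[g] len 1
[g, k] len 2
Longest all-distinct length: 6.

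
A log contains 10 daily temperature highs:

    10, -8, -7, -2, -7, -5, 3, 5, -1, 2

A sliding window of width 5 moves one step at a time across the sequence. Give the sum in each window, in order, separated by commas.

10 -8 -7 -2 -7 → sum -14
-8 -7 -2 -7 -5 → sum -29
-7 -2 -7 -5 3 → sum -18
-2 -7 -5 3 5 → sum -6
-7 -5 3 5 -1 → sum -5
-5 3 5 -1 2 → sum 4

-14, -29, -18, -6, -5, 4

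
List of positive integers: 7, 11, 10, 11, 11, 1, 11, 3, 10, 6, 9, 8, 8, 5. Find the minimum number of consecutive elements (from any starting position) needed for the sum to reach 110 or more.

add 7: running sum 7 < 110
add 11: running sum 18 < 110
add 10: running sum 28 < 110
add 11: running sum 39 < 110
add 11: running sum 50 < 110
add 1: running sum 51 < 110
add 11: running sum 62 < 110
add 3: running sum 65 < 110
add 10: running sum 75 < 110
add 6: running sum 81 < 110
add 9: running sum 90 < 110
add 8: running sum 98 < 110
add 8: running sum 106 < 110
end 13: [7, 11, 10, 11, 11, 1, 11, 3, 10, 6, 9, 8, 8, 5] sum 111, len 14
Shortest qualifying length: 14.

14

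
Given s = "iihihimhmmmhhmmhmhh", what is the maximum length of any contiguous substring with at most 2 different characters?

add i: window [i] (1 distinct), len 1
add i: window [i, i] (1 distinct), len 2
add h: window [i, i, h] (2 distinct), len 3
add i: window [i, i, h, i] (2 distinct), len 4
add h: window [i, i, h, i, h] (2 distinct), len 5
add i: window [i, i, h, i, h, i] (2 distinct), len 6
add m: window [i, m] (2 distinct), len 2
add h: window [m, h] (2 distinct), len 2
add m: window [m, h, m] (2 distinct), len 3
add m: window [m, h, m, m] (2 distinct), len 4
add m: window [m, h, m, m, m] (2 distinct), len 5
add h: window [m, h, m, m, m, h] (2 distinct), len 6
add h: window [m, h, m, m, m, h, h] (2 distinct), len 7
add m: window [m, h, m, m, m, h, h, m] (2 distinct), len 8
add m: window [m, h, m, m, m, h, h, m, m] (2 distinct), len 9
add h: window [m, h, m, m, m, h, h, m, m, h] (2 distinct), len 10
add m: window [m, h, m, m, m, h, h, m, m, h, m] (2 distinct), len 11
add h: window [m, h, m, m, m, h, h, m, m, h, m, h] (2 distinct), len 12
add h: window [m, h, m, m, m, h, h, m, m, h, m, h, h] (2 distinct), len 13
Longest length with ≤2 distinct: 13.

13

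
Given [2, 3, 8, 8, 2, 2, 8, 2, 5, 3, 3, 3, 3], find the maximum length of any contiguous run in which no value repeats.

[2] len 1
[2, 3] len 2
[2, 3, 8] len 3
[8] len 1
[8, 2] len 2
[2] len 1
[2, 8] len 2
[8, 2] len 2
[8, 2, 5] len 3
[8, 2, 5, 3] len 4
[3] len 1
[3] len 1
[3] len 1
Longest all-distinct length: 4.

4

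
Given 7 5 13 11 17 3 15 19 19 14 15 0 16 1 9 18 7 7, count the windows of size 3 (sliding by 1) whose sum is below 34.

7 5 13 → sum 25  < 34 ✓
5 13 11 → sum 29  < 34 ✓
13 11 17 → sum 41
11 17 3 → sum 31  < 34 ✓
17 3 15 → sum 35
3 15 19 → sum 37
15 19 19 → sum 53
19 19 14 → sum 52
19 14 15 → sum 48
14 15 0 → sum 29  < 34 ✓
15 0 16 → sum 31  < 34 ✓
0 16 1 → sum 17  < 34 ✓
16 1 9 → sum 26  < 34 ✓
1 9 18 → sum 28  < 34 ✓
9 18 7 → sum 34
18 7 7 → sum 32  < 34 ✓
9 windows satisfy the condition.

9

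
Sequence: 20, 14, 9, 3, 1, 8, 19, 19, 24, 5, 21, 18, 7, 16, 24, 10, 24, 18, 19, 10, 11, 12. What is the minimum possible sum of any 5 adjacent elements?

Window sums for each of the 18 positions:
(20, 14, 9, 3, 1) → sum 47
(14, 9, 3, 1, 8) → sum 35
(9, 3, 1, 8, 19) → sum 40
(3, 1, 8, 19, 19) → sum 50
(1, 8, 19, 19, 24) → sum 71
(8, 19, 19, 24, 5) → sum 75
(19, 19, 24, 5, 21) → sum 88
(19, 24, 5, 21, 18) → sum 87
(24, 5, 21, 18, 7) → sum 75
(5, 21, 18, 7, 16) → sum 67
(21, 18, 7, 16, 24) → sum 86
(18, 7, 16, 24, 10) → sum 75
(7, 16, 24, 10, 24) → sum 81
(16, 24, 10, 24, 18) → sum 92
(24, 10, 24, 18, 19) → sum 95
(10, 24, 18, 19, 10) → sum 81
(24, 18, 19, 10, 11) → sum 82
(18, 19, 10, 11, 12) → sum 70
Minimum of these is 35.

35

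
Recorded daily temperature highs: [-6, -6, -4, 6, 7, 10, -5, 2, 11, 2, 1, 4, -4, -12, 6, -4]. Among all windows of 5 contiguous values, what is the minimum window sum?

(-6, -6, -4, 6, 7) → sum -3
(-6, -4, 6, 7, 10) → sum 13
(-4, 6, 7, 10, -5) → sum 14
(6, 7, 10, -5, 2) → sum 20
(7, 10, -5, 2, 11) → sum 25
(10, -5, 2, 11, 2) → sum 20
(-5, 2, 11, 2, 1) → sum 11
(2, 11, 2, 1, 4) → sum 20
(11, 2, 1, 4, -4) → sum 14
(2, 1, 4, -4, -12) → sum -9
(1, 4, -4, -12, 6) → sum -5
(4, -4, -12, 6, -4) → sum -10
Minimum of these is -10.

-10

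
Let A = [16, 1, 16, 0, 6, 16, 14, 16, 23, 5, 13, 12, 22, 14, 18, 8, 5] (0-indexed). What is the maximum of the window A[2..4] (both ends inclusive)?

16

Elements at indices 2..4: 16, 0, 6
max(16, 0, 6) = 16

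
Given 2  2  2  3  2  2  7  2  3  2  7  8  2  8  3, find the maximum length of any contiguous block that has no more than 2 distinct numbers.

6

[2] 1 distinct, len 1
[2, 2] 1 distinct, len 2
[2, 2, 2] 1 distinct, len 3
[2, 2, 2, 3] 2 distinct, len 4
[2, 2, 2, 3, 2] 2 distinct, len 5
[2, 2, 2, 3, 2, 2] 2 distinct, len 6
[2, 2, 7] 2 distinct, len 3
[2, 2, 7, 2] 2 distinct, len 4
[2, 3] 2 distinct, len 2
[2, 3, 2] 2 distinct, len 3
[2, 7] 2 distinct, len 2
[7, 8] 2 distinct, len 2
[8, 2] 2 distinct, len 2
[8, 2, 8] 2 distinct, len 3
[8, 3] 2 distinct, len 2
Longest length with ≤2 distinct: 6.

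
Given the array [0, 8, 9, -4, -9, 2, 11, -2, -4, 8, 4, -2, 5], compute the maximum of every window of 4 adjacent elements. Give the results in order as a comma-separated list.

9, 9, 9, 11, 11, 11, 11, 8, 8, 8

0 8 9 -4 → max 9
8 9 -4 -9 → max 9
9 -4 -9 2 → max 9
-4 -9 2 11 → max 11
-9 2 11 -2 → max 11
2 11 -2 -4 → max 11
11 -2 -4 8 → max 11
-2 -4 8 4 → max 8
-4 8 4 -2 → max 8
8 4 -2 5 → max 8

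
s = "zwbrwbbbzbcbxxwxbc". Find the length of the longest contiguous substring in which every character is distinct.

4

[z] len 1
[z, w] len 2
[z, w, b] len 3
[z, w, b, r] len 4
[b, r, w] len 3
[r, w, b] len 3
[b] len 1
[b] len 1
[b, z] len 2
[z, b] len 2
[z, b, c] len 3
[c, b] len 2
[c, b, x] len 3
[x] len 1
[x, w] len 2
[w, x] len 2
[w, x, b] len 3
[w, x, b, c] len 4
Longest all-distinct length: 4.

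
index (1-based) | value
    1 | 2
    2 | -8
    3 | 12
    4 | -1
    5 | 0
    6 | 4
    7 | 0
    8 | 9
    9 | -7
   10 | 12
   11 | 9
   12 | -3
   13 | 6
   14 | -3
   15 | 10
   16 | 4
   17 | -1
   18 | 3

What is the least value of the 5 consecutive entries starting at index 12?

Elements at indices 12..16: -3, 6, -3, 10, 4
min(-3, 6, -3, 10, 4) = -3

-3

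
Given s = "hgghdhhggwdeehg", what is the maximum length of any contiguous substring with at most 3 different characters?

9

add h: window [h] (1 distinct), len 1
add g: window [h, g] (2 distinct), len 2
add g: window [h, g, g] (2 distinct), len 3
add h: window [h, g, g, h] (2 distinct), len 4
add d: window [h, g, g, h, d] (3 distinct), len 5
add h: window [h, g, g, h, d, h] (3 distinct), len 6
add h: window [h, g, g, h, d, h, h] (3 distinct), len 7
add g: window [h, g, g, h, d, h, h, g] (3 distinct), len 8
add g: window [h, g, g, h, d, h, h, g, g] (3 distinct), len 9
add w: window [h, h, g, g, w] (3 distinct), len 5
add d: window [g, g, w, d] (3 distinct), len 4
add e: window [w, d, e] (3 distinct), len 3
add e: window [w, d, e, e] (3 distinct), len 4
add h: window [d, e, e, h] (3 distinct), len 4
add g: window [e, e, h, g] (3 distinct), len 4
Longest length with ≤3 distinct: 9.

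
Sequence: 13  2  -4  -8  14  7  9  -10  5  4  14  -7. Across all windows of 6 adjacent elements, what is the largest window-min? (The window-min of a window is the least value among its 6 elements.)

-8

(13, 2, -4, -8, 14, 7) → min -8
(2, -4, -8, 14, 7, 9) → min -8
(-4, -8, 14, 7, 9, -10) → min -10
(-8, 14, 7, 9, -10, 5) → min -10
(14, 7, 9, -10, 5, 4) → min -10
(7, 9, -10, 5, 4, 14) → min -10
(9, -10, 5, 4, 14, -7) → min -10
Largest of these is -8.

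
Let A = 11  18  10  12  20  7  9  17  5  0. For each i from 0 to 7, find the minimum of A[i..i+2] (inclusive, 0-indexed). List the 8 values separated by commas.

10, 10, 10, 7, 7, 7, 5, 0

Sliding a size-3 window across the 10 values:
[11, 18, 10] → min 10
[18, 10, 12] → min 10
[10, 12, 20] → min 10
[12, 20, 7] → min 7
[20, 7, 9] → min 7
[7, 9, 17] → min 7
[9, 17, 5] → min 5
[17, 5, 0] → min 0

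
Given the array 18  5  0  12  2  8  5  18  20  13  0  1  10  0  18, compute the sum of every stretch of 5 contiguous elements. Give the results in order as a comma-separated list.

37, 27, 27, 45, 53, 64, 56, 52, 44, 24, 29

18 5 0 12 2 → sum 37
5 0 12 2 8 → sum 27
0 12 2 8 5 → sum 27
12 2 8 5 18 → sum 45
2 8 5 18 20 → sum 53
8 5 18 20 13 → sum 64
5 18 20 13 0 → sum 56
18 20 13 0 1 → sum 52
20 13 0 1 10 → sum 44
13 0 1 10 0 → sum 24
0 1 10 0 18 → sum 29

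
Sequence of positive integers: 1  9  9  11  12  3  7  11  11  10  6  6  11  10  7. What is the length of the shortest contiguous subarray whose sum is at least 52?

6

add 1: running sum 1 < 52
add 9: running sum 10 < 52
add 9: running sum 19 < 52
add 11: running sum 30 < 52
add 12: running sum 42 < 52
add 3: running sum 45 < 52
add 7: shortest ending here [1, 9, 9, 11, 12, 3, 7] sum 52, len 7
add 11: shortest ending here [9, 11, 12, 3, 7, 11] sum 53, len 6
add 11: shortest ending here [11, 12, 3, 7, 11, 11] sum 55, len 6
add 10: shortest ending here [12, 3, 7, 11, 11, 10] sum 54, len 6
add 6: shortest ending here [12, 3, 7, 11, 11, 10, 6] sum 60, len 7
add 6: shortest ending here [3, 7, 11, 11, 10, 6, 6] sum 54, len 7
add 11: shortest ending here [11, 11, 10, 6, 6, 11] sum 55, len 6
add 10: shortest ending here [11, 10, 6, 6, 11, 10] sum 54, len 6
add 7: shortest ending here [11, 10, 6, 6, 11, 10, 7] sum 61, len 7
Shortest qualifying length: 6.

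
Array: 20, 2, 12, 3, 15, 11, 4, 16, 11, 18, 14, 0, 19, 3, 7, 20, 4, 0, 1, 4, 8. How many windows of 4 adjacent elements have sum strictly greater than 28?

20 2 12 3 → sum 37  > 28 ✓
2 12 3 15 → sum 32  > 28 ✓
12 3 15 11 → sum 41  > 28 ✓
3 15 11 4 → sum 33  > 28 ✓
15 11 4 16 → sum 46  > 28 ✓
11 4 16 11 → sum 42  > 28 ✓
4 16 11 18 → sum 49  > 28 ✓
16 11 18 14 → sum 59  > 28 ✓
11 18 14 0 → sum 43  > 28 ✓
18 14 0 19 → sum 51  > 28 ✓
14 0 19 3 → sum 36  > 28 ✓
0 19 3 7 → sum 29  > 28 ✓
19 3 7 20 → sum 49  > 28 ✓
3 7 20 4 → sum 34  > 28 ✓
7 20 4 0 → sum 31  > 28 ✓
20 4 0 1 → sum 25
4 0 1 4 → sum 9
0 1 4 8 → sum 13
15 windows satisfy the condition.

15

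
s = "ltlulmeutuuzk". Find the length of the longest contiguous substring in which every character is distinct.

add l: [l] len 1
add t: [l, t] len 2
add l (repeat l, move left end past it): [t, l] len 2
add u: [t, l, u] len 3
add l (repeat l, move left end past it): [u, l] len 2
add m: [u, l, m] len 3
add e: [u, l, m, e] len 4
add u (repeat u, move left end past it): [l, m, e, u] len 4
add t: [l, m, e, u, t] len 5
add u (repeat u, move left end past it): [t, u] len 2
add u (repeat u, move left end past it): [u] len 1
add z: [u, z] len 2
add k: [u, z, k] len 3
Longest all-distinct length: 5.

5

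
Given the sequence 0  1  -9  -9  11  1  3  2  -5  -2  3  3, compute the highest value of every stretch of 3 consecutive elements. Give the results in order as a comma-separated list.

0 1 -9 → max 1
1 -9 -9 → max 1
-9 -9 11 → max 11
-9 11 1 → max 11
11 1 3 → max 11
1 3 2 → max 3
3 2 -5 → max 3
2 -5 -2 → max 2
-5 -2 3 → max 3
-2 3 3 → max 3

1, 1, 11, 11, 11, 3, 3, 2, 3, 3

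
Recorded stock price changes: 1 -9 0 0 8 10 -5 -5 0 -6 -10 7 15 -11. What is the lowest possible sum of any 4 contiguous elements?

-21

(1, -9, 0, 0) → sum -8
(-9, 0, 0, 8) → sum -1
(0, 0, 8, 10) → sum 18
(0, 8, 10, -5) → sum 13
(8, 10, -5, -5) → sum 8
(10, -5, -5, 0) → sum 0
(-5, -5, 0, -6) → sum -16
(-5, 0, -6, -10) → sum -21
(0, -6, -10, 7) → sum -9
(-6, -10, 7, 15) → sum 6
(-10, 7, 15, -11) → sum 1
Lowest of these is -21.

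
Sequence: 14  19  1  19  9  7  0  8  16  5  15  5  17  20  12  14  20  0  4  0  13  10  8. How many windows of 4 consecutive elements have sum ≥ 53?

[14, 19, 1, 19] → sum 53  ≥ 53 ✓
[19, 1, 19, 9] → sum 48
[1, 19, 9, 7] → sum 36
[19, 9, 7, 0] → sum 35
[9, 7, 0, 8] → sum 24
[7, 0, 8, 16] → sum 31
[0, 8, 16, 5] → sum 29
[8, 16, 5, 15] → sum 44
[16, 5, 15, 5] → sum 41
[5, 15, 5, 17] → sum 42
[15, 5, 17, 20] → sum 57  ≥ 53 ✓
[5, 17, 20, 12] → sum 54  ≥ 53 ✓
[17, 20, 12, 14] → sum 63  ≥ 53 ✓
[20, 12, 14, 20] → sum 66  ≥ 53 ✓
[12, 14, 20, 0] → sum 46
[14, 20, 0, 4] → sum 38
[20, 0, 4, 0] → sum 24
[0, 4, 0, 13] → sum 17
[4, 0, 13, 10] → sum 27
[0, 13, 10, 8] → sum 31
5 windows satisfy the condition.

5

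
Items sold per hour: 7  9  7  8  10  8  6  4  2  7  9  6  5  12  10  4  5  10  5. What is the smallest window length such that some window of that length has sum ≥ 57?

8

Extend right; whenever the sum reaches 57, record the length and shrink from the left:
add 7: running sum 7 < 57
add 9: running sum 16 < 57
add 7: running sum 23 < 57
add 8: running sum 31 < 57
add 10: running sum 41 < 57
add 8: running sum 49 < 57
add 6: running sum 55 < 57
end 7: [7, 9, 7, 8, 10, 8, 6, 4] sum 59, len 8
end 8: [7, 9, 7, 8, 10, 8, 6, 4, 2] sum 61, len 9
end 9: [9, 7, 8, 10, 8, 6, 4, 2, 7] sum 61, len 9
end 10: [7, 8, 10, 8, 6, 4, 2, 7, 9] sum 61, len 9
end 11: [8, 10, 8, 6, 4, 2, 7, 9, 6] sum 60, len 9
end 12: [10, 8, 6, 4, 2, 7, 9, 6, 5] sum 57, len 9
end 13: [8, 6, 4, 2, 7, 9, 6, 5, 12] sum 59, len 9
end 14: [6, 4, 2, 7, 9, 6, 5, 12, 10] sum 61, len 9
end 15: [4, 2, 7, 9, 6, 5, 12, 10, 4] sum 59, len 9
end 16: [7, 9, 6, 5, 12, 10, 4, 5] sum 58, len 8
end 17: [9, 6, 5, 12, 10, 4, 5, 10] sum 61, len 8
end 18: [6, 5, 12, 10, 4, 5, 10, 5] sum 57, len 8
Shortest qualifying length: 8.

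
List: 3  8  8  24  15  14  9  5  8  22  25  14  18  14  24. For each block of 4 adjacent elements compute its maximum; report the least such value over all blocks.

14

3 8 8 24 → max 24
8 8 24 15 → max 24
8 24 15 14 → max 24
24 15 14 9 → max 24
15 14 9 5 → max 15
14 9 5 8 → max 14
9 5 8 22 → max 22
5 8 22 25 → max 25
8 22 25 14 → max 25
22 25 14 18 → max 25
25 14 18 14 → max 25
14 18 14 24 → max 24
Least of these is 14.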